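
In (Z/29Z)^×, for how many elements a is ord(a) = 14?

6

φ(29) = 29 − 1 = 28 = 2^2 · 7.
(Z/29Z)^× is cyclic (|G| = 28); a cyclic group of order m has exactly φ(d) elements of each order d | m, and none otherwise.
14 = 2 · 7 divides 28, and φ(14) = 6.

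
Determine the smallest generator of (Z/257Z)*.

φ(257) = 257 − 1 = 256 = 2^8.
g is a primitive root iff g^(256/q) ≢ 1 (mod 257) for each prime q ∈ {2}.
g = 2: 2^128 ≡ 1 — hits 1, so not a primitive root.
g = 3: 3^128 ≡ 256 — none is 1, so 3 is a primitive root.
So 3 is the smallest generator of (Z/257Z)^×.

3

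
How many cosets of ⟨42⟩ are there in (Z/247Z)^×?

The order of 42 must divide φ(247) = φ(13·19) = (13−1)·(19−1) = 12·18 = 216 = 2^3 · 3^3.
Divisors of 216: 1, 2, 3, 4, 6, 8, 9, 12, 18, 24, 27, 36, 54, 72, 108, 216.
Compute 42^d (mod 247) for the divisors d until we hit 1:
42^1 ≡ 42 (mod 247)
42^2 ≡ 35 (mod 247)
42^3 ≡ 235 (mod 247)
42^4 ≡ 237 (mod 247)
42^6 ≡ 144 (mod 247)
42^8 ≡ 100 (mod 247)
42^9 ≡ 1 (mod 247) ✓
Thus |⟨42⟩| = ord(42) = 9.
Index = |(Z/247Z)^×| / |⟨42⟩| = 216 / 9 = 24.

24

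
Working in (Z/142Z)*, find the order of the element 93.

The order of 93 must divide φ(142) = φ(2)·φ(71) = 1·70 = 70 = 2 · 5 · 7.
Divisors of 70: 1, 2, 5, 7, 10, 14, 35, 70.
Test each divisor d:
93^1 ≡ 93
93^2 ≡ 129
93^5 ≡ 97
93^7 ≡ 17
93^10 ≡ 37
93^14 ≡ 5
93^35 ≡ 141
93^70 ≡ 1
Therefore the multiplicative order of 93 modulo 142 is 70.

70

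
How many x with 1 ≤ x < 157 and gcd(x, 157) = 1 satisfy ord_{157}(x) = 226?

0

φ(157) = 157 − 1 = 156 = 2^2 · 3 · 13.
(Z/157Z)^× is cyclic (|G| = 156); a cyclic group of order m has exactly φ(d) elements of each order d | m, and none otherwise.
Since 226 ∤ 156, the count is 0.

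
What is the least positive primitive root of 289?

3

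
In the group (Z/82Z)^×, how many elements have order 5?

φ(82) = φ(2)·φ(41) = 1·40 = 40 = 2^3 · 5.
Since (Z/82Z)^× is cyclic of order 40, the number of elements of order d is φ(d) when d | 40 and 0 otherwise.
5 | 40, and φ(5) = 5 − 1 = 4.

4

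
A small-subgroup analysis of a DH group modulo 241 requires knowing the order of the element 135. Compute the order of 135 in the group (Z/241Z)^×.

The order of 135 must divide φ(241) = 241 − 1 = 240 = 2^4 · 3 · 5.
Divisors of 240: 1, 2, 3, 4, 5, 6, 8, 10, 12, 15, 16, 20, 24, 30, 40, 48, 60, 80, 120, 240.
Check 135^d mod 241 for each divisor in increasing order:
135^1 ≡ 135
135^2 ≡ 150
135^3 ≡ 6
135^4 ≡ 87
135^5 ≡ 177
135^6 ≡ 36
135^8 ≡ 98
135^10 ≡ 240
135^12 ≡ 91
135^15 ≡ 64
135^16 ≡ 205
135^20 ≡ 1
Hence ord(135) = 20.

20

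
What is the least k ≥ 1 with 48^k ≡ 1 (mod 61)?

Since 48 ∈ (Z/61Z)^×, its order divides φ(61) = 61 − 1 = 60 = 2^2 · 3 · 5.
Divisors of 60: 1, 2, 3, 4, 5, 6, 10, 12, 15, 20, 30, 60.
Evaluate successive powers at the divisors of 60:
48^1 ≡ 48 (mod 61)
48^2 ≡ 47 (mod 61)
48^3 ≡ 60 (mod 61)
48^4 ≡ 13 (mod 61)
48^5 ≡ 14 (mod 61)
48^6 ≡ 1 (mod 61) ✓
Hence ord(48) = 6.

6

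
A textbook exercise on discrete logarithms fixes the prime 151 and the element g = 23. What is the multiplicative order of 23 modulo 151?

30

ord(23) | φ(151) = 151 − 1 = 150 = 2 · 3 · 5^2.
Divisors of 150: 1, 2, 3, 5, 6, 10, 15, 25, 30, 50, 75, 150.
Test each divisor d:
23^1 ≡ 23
23^2 ≡ 76
23^3 ≡ 87
23^5 ≡ 119
23^6 ≡ 19
23^10 ≡ 118
23^15 ≡ 150
23^25 ≡ 33
23^30 ≡ 1
Therefore the multiplicative order of 23 modulo 151 is 30.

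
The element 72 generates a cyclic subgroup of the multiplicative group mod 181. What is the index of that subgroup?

The order of 72 must divide φ(181) = 181 − 1 = 180 = 2^2 · 3^2 · 5.
Divisors of 180: 1, 2, 3, 4, 5, 6, 9, 10, 12, 15, 18, 20, 30, 36, 45, 60, 90, 180.
Check 72^d mod 181 for each divisor in increasing order:
72^1 ≡ 72 (mod 181)
72^2 ≡ 116 (mod 181)
72^3 ≡ 26 (mod 181)
72^4 ≡ 62 (mod 181)
72^5 ≡ 120 (mod 181)
72^6 ≡ 133 (mod 181)
72^9 ≡ 19 (mod 181)
72^10 ≡ 101 (mod 181)
72^12 ≡ 132 (mod 181)
72^15 ≡ 174 (mod 181)
72^18 ≡ 180 (mod 181)
72^20 ≡ 65 (mod 181)
72^30 ≡ 49 (mod 181)
72^36 ≡ 1 (mod 181) ✓
The order of 72 is 36, so the subgroup it generates has 36 elements.
The index is φ(181) / ord(72) = 180 / 36 = 5.

5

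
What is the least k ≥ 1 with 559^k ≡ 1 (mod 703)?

18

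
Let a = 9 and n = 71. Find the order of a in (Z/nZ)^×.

35

Since 9 ∈ (Z/71Z)^×, its order divides φ(71) = 71 − 1 = 70 = 2 · 5 · 7.
Divisors of 70: 1, 2, 5, 7, 10, 14, 35, 70.
Test each divisor d:
9^1 ≡ 9 (mod 71)
9^2 ≡ 10 (mod 71)
9^5 ≡ 48 (mod 71)
9^7 ≡ 54 (mod 71)
9^10 ≡ 32 (mod 71)
9^14 ≡ 5 (mod 71)
9^35 ≡ 1 (mod 71) ✓
Therefore the multiplicative order of 9 modulo 71 is 35.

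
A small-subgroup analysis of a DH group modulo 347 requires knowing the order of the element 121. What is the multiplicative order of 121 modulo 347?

173

The order of 121 must divide φ(347) = 347 − 1 = 346 = 2 · 173.
Divisors of 346: 1, 2, 173, 346.
Evaluate successive powers at the divisors of 346:
121^1 ≡ 121
121^2 ≡ 67
121^173 ≡ 1
So ord_347(121) = 173.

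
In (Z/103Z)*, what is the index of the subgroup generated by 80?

By Lagrange's theorem, ord_103(80) divides φ(103) = 103 − 1 = 102 = 2 · 3 · 17.
Divisors of 102: 1, 2, 3, 6, 17, 34, 51, 102.
Compute 80^d (mod 103) for the divisors d until we hit 1:
80^1 ≡ 80
80^2 ≡ 14
80^3 ≡ 90
80^6 ≡ 66
80^17 ≡ 102
80^34 ≡ 1
Thus |⟨80⟩| = ord(80) = 34.
The index is φ(103) / ord(80) = 102 / 34 = 3.

3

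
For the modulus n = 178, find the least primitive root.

φ(178) = φ(2)·φ(89) = 1·88 = 88 = 2^3 · 11.
Test candidates g = 2, 3, … against the prime factors q ∈ {2, 11} of φ(178): g is a generator iff g^(88/q) ≢ 1 for every such q.
g = 2: gcd(2, 178) = 2 > 1, not a unit — skip.
g = 3: 3^44 ≡ 177; 3^8 ≡ 153 — none is 1, so 3 is a primitive root.
Hence the least primitive root of 178 is 3.

3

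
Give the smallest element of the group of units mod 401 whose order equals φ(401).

3

φ(401) = 401 − 1 = 400 = 2^4 · 5^2.
g is a primitive root iff g^(400/q) ≢ 1 (mod 401) for each prime q ∈ {2, 5}.
g = 2: 2^200 ≡ 1 — hits 1, so not a primitive root.
g = 3: 3^200 ≡ 400; 3^80 ≡ 72 — none is 1, so 3 is a primitive root.
Hence the least primitive root of 401 is 3.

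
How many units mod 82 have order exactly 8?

φ(82) = φ(2)·φ(41) = 1·40 = 40 = 2^3 · 5.
(Z/82Z)^× is cyclic (|G| = 40); a cyclic group of order m has exactly φ(d) elements of each order d | m, and none otherwise.
8 = 2^3 divides 40, and φ(8) = 4.

4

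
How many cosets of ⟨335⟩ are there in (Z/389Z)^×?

4

Since 335 ∈ (Z/389Z)^×, its order divides φ(389) = 389 − 1 = 388 = 2^2 · 97.
Divisors of 388: 1, 2, 4, 97, 194, 388.
Evaluate successive powers at the divisors of 388:
335^1 ≡ 335 (mod 389)
335^2 ≡ 193 (mod 389)
335^4 ≡ 294 (mod 389)
335^97 ≡ 1 (mod 389) ✓
So ord_389(335) = 97, hence |⟨335⟩| = 97.
The index is φ(389) / ord(335) = 388 / 97 = 4.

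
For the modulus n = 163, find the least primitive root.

2

φ(163) = 163 − 1 = 162 = 2 · 3^4.
Test candidates g = 2, 3, … against the prime factors q ∈ {2, 3} of φ(163): g is a generator iff g^(162/q) ≢ 1 for every such q.
g = 2: 2^81 ≡ 162; 2^54 ≡ 104 — none is 1, so 2 is a primitive root.
So 2 is the smallest generator of (Z/163Z)^×.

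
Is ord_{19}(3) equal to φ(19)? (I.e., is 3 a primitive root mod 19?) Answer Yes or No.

φ(19) = 19 − 1 = 18 = 2 · 3^2.
Test 3^(18/q) mod 19 for each prime factor q of 18:
3^9 ≡ 18 (mod 19)  [q = 2: ≢ 1 ✓]
3^6 ≡ 7 (mod 19)  [q = 3: ≢ 1 ✓]
None equal 1, so ord_19(3) = 18: 3 is a primitive root.

Yes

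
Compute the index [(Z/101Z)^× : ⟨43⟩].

2

Since 43 ∈ (Z/101Z)^×, its order divides φ(101) = 101 − 1 = 100 = 2^2 · 5^2.
Divisors of 100: 1, 2, 4, 5, 10, 20, 25, 50, 100.
Test each divisor d:
43^1 ≡ 43
43^2 ≡ 31
43^4 ≡ 52
43^5 ≡ 14
43^10 ≡ 95
43^20 ≡ 36
43^25 ≡ 100
43^50 ≡ 1
So ord_101(43) = 50, hence |⟨43⟩| = 50.
[(Z/101Z)^× : ⟨43⟩] = 100/50 = 2.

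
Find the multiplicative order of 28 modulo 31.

15

The order of 28 must divide φ(31) = 31 − 1 = 30 = 2 · 3 · 5.
Divisors of 30: 1, 2, 3, 5, 6, 10, 15, 30.
Test each divisor d:
28^1 ≡ 28
28^2 ≡ 9
28^3 ≡ 4
28^5 ≡ 5
28^6 ≡ 16
28^10 ≡ 25
28^15 ≡ 1
The smallest such exponent is 15, so the order of 28 is 15.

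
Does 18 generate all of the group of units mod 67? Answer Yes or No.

Yes

φ(67) = 67 − 1 = 66 = 2 · 3 · 11.
An element g generates (Z/67Z)^× iff g^(66/q) ≢ 1 (mod 67) for each prime q ∈ {2, 3, 11}.
18^33 ≡ 66 (mod 67)  [q = 2: ≢ 1 ✓]
18^22 ≡ 37 (mod 67)  [q = 3: ≢ 1 ✓]
18^6 ≡ 9 (mod 67)  [q = 11: ≢ 1 ✓]
None equal 1, so ord_67(18) = 66: 18 is a primitive root.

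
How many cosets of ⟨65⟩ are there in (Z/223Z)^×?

2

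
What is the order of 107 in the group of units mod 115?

The order of 107 must divide φ(115) = φ(5·23) = (5−1)·(23−1) = 4·22 = 88 = 2^3 · 11.
Divisors of 88: 1, 2, 4, 8, 11, 22, 44, 88.
Compute 107^d (mod 115) for the divisors d until we hit 1:
107^1 ≡ 107 (mod 115)
107^2 ≡ 64 (mod 115)
107^4 ≡ 71 (mod 115)
107^8 ≡ 96 (mod 115)
107^11 ≡ 68 (mod 115)
107^22 ≡ 24 (mod 115)
107^44 ≡ 1 (mod 115) ✓
So ord_115(107) = 44.

44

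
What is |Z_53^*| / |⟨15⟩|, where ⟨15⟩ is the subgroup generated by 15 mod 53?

By Lagrange's theorem, ord_53(15) divides φ(53) = 53 − 1 = 52 = 2^2 · 13.
Divisors of 52: 1, 2, 4, 13, 26, 52.
Compute 15^d (mod 53) for the divisors d until we hit 1:
15^1 ≡ 15 (mod 53)
15^2 ≡ 13 (mod 53)
15^4 ≡ 10 (mod 53)
15^13 ≡ 1 (mod 53) ✓
So ord_53(15) = 13, hence |⟨15⟩| = 13.
Index = |(Z/53Z)^×| / |⟨15⟩| = 52 / 13 = 4.

4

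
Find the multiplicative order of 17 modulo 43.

ord(17) | φ(43) = 43 − 1 = 42 = 2 · 3 · 7.
Divisors of 42: 1, 2, 3, 6, 7, 14, 21, 42.
Evaluate successive powers at the divisors of 42:
17^1 ≡ 17 (mod 43)
17^2 ≡ 31 (mod 43)
17^3 ≡ 11 (mod 43)
17^6 ≡ 35 (mod 43)
17^7 ≡ 36 (mod 43)
17^14 ≡ 6 (mod 43)
17^21 ≡ 1 (mod 43) ✓
So ord_43(17) = 21.

21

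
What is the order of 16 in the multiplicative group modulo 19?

9

The order of 16 must divide φ(19) = 19 − 1 = 18 = 2 · 3^2.
Divisors of 18: 1, 2, 3, 6, 9, 18.
Test each divisor d:
16^1 ≡ 16 (mod 19)
16^2 ≡ 9 (mod 19)
16^3 ≡ 11 (mod 19)
16^6 ≡ 7 (mod 19)
16^9 ≡ 1 (mod 19) ✓
The smallest such exponent is 9, so the order of 16 is 9.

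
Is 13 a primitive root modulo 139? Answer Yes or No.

φ(139) = 139 − 1 = 138 = 2 · 3 · 23.
13 is a primitive root mod 139 iff 13^(φ(139)/q) ≢ 1 for every prime q | φ(139), i.e. q ∈ {2, 3, 23}.
13^69 ≡ 1 (mod 139)  [q = 2: ≡ 1 ✗]
13^46 ≡ 96 (mod 139)  [q = 3: ≢ 1 ✓]
13^6 ≡ 34 (mod 139)  [q = 23: ≢ 1 ✓]
13^69 ≡ 1 shows ord(13) | 69, strictly less than φ(139); not a primitive root.

No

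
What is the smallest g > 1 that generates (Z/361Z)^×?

φ(361) = φ(19^2) = 19·(19−1) = 342 = 2 · 3^2 · 19.
Test candidates g = 2, 3, … against the prime factors q ∈ {2, 3, 19} of φ(361): g is a generator iff g^(342/q) ≢ 1 for every such q.
g = 2: 2^171 ≡ 360; 2^114 ≡ 292; 2^18 ≡ 58 — none is 1, so 2 is a primitive root.
Hence the least primitive root of 361 is 2.

2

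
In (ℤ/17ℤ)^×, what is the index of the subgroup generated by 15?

The order of 15 must divide φ(17) = 17 − 1 = 16 = 2^4.
Divisors of 16: 1, 2, 4, 8, 16.
Check 15^d mod 17 for each divisor in increasing order:
15^1 ≡ 15 (mod 17)
15^2 ≡ 4 (mod 17)
15^4 ≡ 16 (mod 17)
15^8 ≡ 1 (mod 17) ✓
The order of 15 is 8, so the subgroup it generates has 8 elements.
Index = |(Z/17Z)^×| / |⟨15⟩| = 16 / 8 = 2.

2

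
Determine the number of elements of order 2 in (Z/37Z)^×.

1

φ(37) = 37 − 1 = 36 = 2^2 · 3^2.
Since (Z/37Z)^× is cyclic of order 36, the number of elements of order d is φ(d) when d | 36 and 0 otherwise.
2 | 36, and φ(2) = 2 − 1 = 1.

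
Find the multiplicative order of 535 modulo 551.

126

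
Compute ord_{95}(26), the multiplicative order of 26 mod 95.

3

The order of 26 must divide φ(95) = φ(5·19) = (5−1)·(19−1) = 4·18 = 72 = 2^3 · 3^2.
Divisors of 72: 1, 2, 3, 4, 6, 8, 9, 12, 18, 24, 36, 72.
Check 26^d mod 95 for each divisor in increasing order:
26^1 ≡ 26
26^2 ≡ 11
26^3 ≡ 1
Hence ord(26) = 3.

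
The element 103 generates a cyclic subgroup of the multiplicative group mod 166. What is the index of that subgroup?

1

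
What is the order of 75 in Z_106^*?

52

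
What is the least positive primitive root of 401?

3

φ(401) = 401 − 1 = 400 = 2^4 · 5^2.
g is a primitive root iff g^(400/q) ≢ 1 (mod 401) for each prime q ∈ {2, 5}.
g = 2: 2^200 ≡ 1 — hits 1, so not a primitive root.
g = 3: 3^200 ≡ 400; 3^80 ≡ 72 — none is 1, so 3 is a primitive root.
So 3 is the smallest generator of (Z/401Z)^×.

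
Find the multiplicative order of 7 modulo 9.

By Lagrange's theorem, ord_9(7) divides φ(9) = φ(3^2) = 3·(3−1) = 6 = 2 · 3.
Divisors of 6: 1, 2, 3, 6.
Evaluate successive powers at the divisors of 6:
7^1 ≡ 7 (mod 9)
7^2 ≡ 4 (mod 9)
7^3 ≡ 1 (mod 9) ✓
The smallest such exponent is 3, so the order of 7 is 3.

3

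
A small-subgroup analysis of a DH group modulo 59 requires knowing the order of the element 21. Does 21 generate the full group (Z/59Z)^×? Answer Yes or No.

φ(59) = 59 − 1 = 58 = 2 · 29.
Test 21^(58/q) mod 59 for each prime factor q of 58:
21^29 ≡ 1 (mod 59)  [q = 2: ≡ 1 ✗]
21^2 ≡ 28 (mod 59)  [q = 29: ≢ 1 ✓]
21^29 ≡ 1 shows ord(21) | 29, strictly less than φ(59); not a primitive root.

No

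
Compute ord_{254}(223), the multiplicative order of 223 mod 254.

126

Since 223 ∈ (Z/254Z)^×, its order divides φ(254) = φ(2)·φ(127) = 1·126 = 126 = 2 · 3^2 · 7.
Divisors of 126: 1, 2, 3, 6, 7, 9, 14, 18, 21, 42, 63, 126.
Check 223^d mod 254 for each divisor in increasing order:
223^1 ≡ 223
223^2 ≡ 199
223^3 ≡ 181
223^6 ≡ 249
223^7 ≡ 155
223^9 ≡ 111
223^14 ≡ 149
223^18 ≡ 129
223^21 ≡ 235
223^42 ≡ 107
223^63 ≡ 253
223^126 ≡ 1
Hence ord(223) = 126.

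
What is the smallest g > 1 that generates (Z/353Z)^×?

3

φ(353) = 353 − 1 = 352 = 2^5 · 11.
g is a primitive root iff g^(352/q) ≢ 1 (mod 353) for each prime q ∈ {2, 11}.
g = 2: 2^176 ≡ 1 — hits 1, so not a primitive root.
g = 3: 3^176 ≡ 352; 3^32 ≡ 140 — none is 1, so 3 is a primitive root.
So 3 is the smallest generator of (Z/353Z)^×.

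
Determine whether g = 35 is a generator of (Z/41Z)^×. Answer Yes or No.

φ(41) = 41 − 1 = 40 = 2^3 · 5.
35 is a primitive root mod 41 iff 35^(φ(41)/q) ≢ 1 for every prime q | φ(41), i.e. q ∈ {2, 5}.
35^20 ≡ 40 (mod 41)  [q = 2: ≢ 1 ✓]
35^8 ≡ 10 (mod 41)  [q = 5: ≢ 1 ✓]
All checks pass, so 35 has order 40 and is a primitive root modulo 41.

Yes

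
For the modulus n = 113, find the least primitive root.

3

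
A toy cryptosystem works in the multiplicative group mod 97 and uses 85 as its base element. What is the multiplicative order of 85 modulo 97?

16

Since 85 ∈ (Z/97Z)^×, its order divides φ(97) = 97 − 1 = 96 = 2^5 · 3.
Divisors of 96: 1, 2, 3, 4, 6, 8, 12, 16, 24, 32, 48, 96.
Compute 85^d (mod 97) for the divisors d until we hit 1:
85^1 ≡ 85
85^2 ≡ 47
85^3 ≡ 18
85^4 ≡ 75
85^6 ≡ 33
85^8 ≡ 96
85^12 ≡ 22
85^16 ≡ 1
Hence ord(85) = 16.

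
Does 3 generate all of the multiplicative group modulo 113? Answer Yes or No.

Yes

φ(113) = 113 − 1 = 112 = 2^4 · 7.
3 is a primitive root mod 113 iff 3^(φ(113)/q) ≢ 1 for every prime q | φ(113), i.e. q ∈ {2, 7}.
3^56 ≡ 112 (mod 113)  [q = 2: ≢ 1 ✓]
3^16 ≡ 49 (mod 113)  [q = 7: ≢ 1 ✓]
None equal 1, so ord_113(3) = 112: 3 is a primitive root.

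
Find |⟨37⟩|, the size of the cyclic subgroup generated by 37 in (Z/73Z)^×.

The order of 37 must divide φ(73) = 73 − 1 = 72 = 2^3 · 3^2.
Divisors of 72: 1, 2, 3, 4, 6, 8, 9, 12, 18, 24, 36, 72.
Compute 37^d (mod 73) for the divisors d until we hit 1:
37^1 ≡ 37 (mod 73)
37^2 ≡ 55 (mod 73)
37^3 ≡ 64 (mod 73)
37^4 ≡ 32 (mod 73)
37^6 ≡ 8 (mod 73)
37^8 ≡ 2 (mod 73)
37^9 ≡ 1 (mod 73) ✓
Hence ord(37) = 9.

9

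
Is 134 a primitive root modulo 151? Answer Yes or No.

φ(151) = 151 − 1 = 150 = 2 · 3 · 5^2.
134 is a primitive root mod 151 iff 134^(φ(151)/q) ≢ 1 for every prime q | φ(151), i.e. q ∈ {2, 3, 5}.
134^75 ≡ 150 (mod 151)  [q = 2: ≢ 1 ✓]
134^50 ≡ 32 (mod 151)  [q = 3: ≢ 1 ✓]
134^30 ≡ 19 (mod 151)  [q = 5: ≢ 1 ✓]
None equal 1, so ord_151(134) = 150: 134 is a primitive root.

Yes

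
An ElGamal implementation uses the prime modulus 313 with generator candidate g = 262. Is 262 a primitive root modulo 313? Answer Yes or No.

φ(313) = 313 − 1 = 312 = 2^3 · 3 · 13.
It suffices to check that the order of 262 is not a proper divisor of 312: compute 262^(312/q) for q ∈ {2, 3, 13}.
262^156 ≡ 312 (mod 313)  [q = 2: ≢ 1 ✓]
262^104 ≡ 1 (mod 313)  [q = 3: ≡ 1 ✗]
262^24 ≡ 103 (mod 313)  [q = 13: ≢ 1 ✓]
Since 262^104 ≡ 1, the order of 262 divides 104 < 312, so 262 is not a primitive root.

No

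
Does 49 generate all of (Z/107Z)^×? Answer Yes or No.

No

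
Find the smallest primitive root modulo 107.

φ(107) = 107 − 1 = 106 = 2 · 53.
g is a primitive root iff g^(106/q) ≢ 1 (mod 107) for each prime q ∈ {2, 53}.
g = 2: 2^53 ≡ 106; 2^2 ≡ 4 — none is 1, so 2 is a primitive root.
Hence the least primitive root of 107 is 2.

2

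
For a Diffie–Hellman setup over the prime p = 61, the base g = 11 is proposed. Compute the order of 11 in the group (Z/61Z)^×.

4

ord(11) | φ(61) = 61 − 1 = 60 = 2^2 · 3 · 5.
Divisors of 60: 1, 2, 3, 4, 5, 6, 10, 12, 15, 20, 30, 60.
Evaluate successive powers at the divisors of 60:
11^1 ≡ 11 (mod 61)
11^2 ≡ 60 (mod 61)
11^3 ≡ 50 (mod 61)
11^4 ≡ 1 (mod 61) ✓
Hence ord(11) = 4.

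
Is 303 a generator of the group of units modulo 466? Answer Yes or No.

φ(466) = φ(2)·φ(233) = 1·232 = 232 = 2^3 · 29.
Test 303^(232/q) mod 466 for each prime factor q of 232:
303^116 ≡ 465 (mod 466)  [q = 2: ≢ 1 ✓]
303^8 ≡ 71 (mod 466)  [q = 29: ≢ 1 ✓]
All checks pass, so 303 has order 232 and is a primitive root modulo 466.

Yes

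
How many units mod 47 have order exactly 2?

1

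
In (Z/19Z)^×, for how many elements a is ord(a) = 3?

2

φ(19) = 19 − 1 = 18 = 2 · 3^2.
(Z/19Z)^× is cyclic (|G| = 18); a cyclic group of order m has exactly φ(d) elements of each order d | m, and none otherwise.
3 | 18, and φ(3) = 3 − 1 = 2.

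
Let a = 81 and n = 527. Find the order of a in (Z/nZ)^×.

The order of 81 must divide φ(527) = φ(17·31) = (17−1)·(31−1) = 16·30 = 480 = 2^5 · 3 · 5.
Divisors of 480: 1, 2, 3, 4, 5, 6, 8, 10, 12, 15, 16, 20, 24, 30, 32, 40, 48, 60, 80, 96, 120, 160, 240, 480.
Check 81^d mod 527 for each divisor in increasing order:
81^1 ≡ 81
81^2 ≡ 237
81^3 ≡ 225
81^4 ≡ 307
81^5 ≡ 98
81^6 ≡ 33
81^8 ≡ 443
81^10 ≡ 118
81^12 ≡ 35
81^15 ≡ 497
81^16 ≡ 205
81^20 ≡ 222
81^24 ≡ 171
81^30 ≡ 373
81^32 ≡ 392
81^40 ≡ 273
81^48 ≡ 256
81^60 ≡ 1
The smallest such exponent is 60, so the order of 81 is 60.

60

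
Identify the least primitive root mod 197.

φ(197) = 197 − 1 = 196 = 2^2 · 7^2.
Test candidates g = 2, 3, … against the prime factors q ∈ {2, 7} of φ(197): g is a generator iff g^(196/q) ≢ 1 for every such q.
g = 2: 2^98 ≡ 196; 2^28 ≡ 104 — none is 1, so 2 is a primitive root.
So 2 is the smallest generator of (Z/197Z)^×.

2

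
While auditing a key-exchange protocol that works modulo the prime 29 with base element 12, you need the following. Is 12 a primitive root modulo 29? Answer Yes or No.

No

φ(29) = 29 − 1 = 28 = 2^2 · 7.
12 is a primitive root mod 29 iff 12^(φ(29)/q) ≢ 1 for every prime q | φ(29), i.e. q ∈ {2, 7}.
12^14 ≡ 28 (mod 29)  [q = 2: ≢ 1 ✓]
12^4 ≡ 1 (mod 29)  [q = 7: ≡ 1 ✗]
Since 12^4 ≡ 1, the order of 12 divides 4 < 28, so 12 is not a primitive root.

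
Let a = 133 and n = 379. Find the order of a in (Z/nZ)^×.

42

The order of 133 must divide φ(379) = 379 − 1 = 378 = 2 · 3^3 · 7.
Divisors of 378: 1, 2, 3, 6, 7, 9, 14, 18, 21, 27, 42, 54, 63, 126, 189, 378.
Test each divisor d:
133^1 ≡ 133
133^2 ≡ 255
133^3 ≡ 184
133^6 ≡ 125
133^7 ≡ 328
133^9 ≡ 260
133^14 ≡ 327
133^18 ≡ 138
133^21 ≡ 378
133^27 ≡ 254
133^42 ≡ 1
So ord_379(133) = 42.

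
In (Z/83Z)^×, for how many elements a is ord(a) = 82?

φ(83) = 83 − 1 = 82 = 2 · 41.
Since (Z/83Z)^× is cyclic of order 82, the number of elements of order d is φ(d) when d | 82 and 0 otherwise.
82 = 2 · 41 divides 82, and φ(82) = 40.

40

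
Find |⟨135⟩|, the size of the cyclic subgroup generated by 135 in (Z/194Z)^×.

96

ord(135) | φ(194) = φ(2)·φ(97) = 1·96 = 96 = 2^5 · 3.
Divisors of 96: 1, 2, 3, 4, 6, 8, 12, 16, 24, 32, 48, 96.
Check 135^d mod 194 for each divisor in increasing order:
135^1 ≡ 135 (mod 194)
135^2 ≡ 183 (mod 194)
135^3 ≡ 67 (mod 194)
135^4 ≡ 121 (mod 194)
135^6 ≡ 27 (mod 194)
135^8 ≡ 91 (mod 194)
135^12 ≡ 147 (mod 194)
135^16 ≡ 133 (mod 194)
135^24 ≡ 75 (mod 194)
135^32 ≡ 35 (mod 194)
135^48 ≡ 193 (mod 194)
135^96 ≡ 1 (mod 194) ✓
So ord_194(135) = 96.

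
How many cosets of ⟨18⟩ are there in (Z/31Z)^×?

The order of 18 must divide φ(31) = 31 − 1 = 30 = 2 · 3 · 5.
Divisors of 30: 1, 2, 3, 5, 6, 10, 15, 30.
Check 18^d mod 31 for each divisor in increasing order:
18^1 ≡ 18
18^2 ≡ 14
18^3 ≡ 4
18^5 ≡ 25
18^6 ≡ 16
18^10 ≡ 5
18^15 ≡ 1
The order of 18 is 15, so the subgroup it generates has 15 elements.
The index is φ(31) / ord(18) = 30 / 15 = 2.

2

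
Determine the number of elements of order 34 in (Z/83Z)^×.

0

φ(83) = 83 − 1 = 82 = 2 · 41.
In a cyclic group of order 82, there are φ(d) elements of order d for each divisor d of 82, and zero for non-divisors.
Here 82 is not a multiple of 34, so there are no elements of order 34.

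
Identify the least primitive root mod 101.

2

φ(101) = 101 − 1 = 100 = 2^2 · 5^2.
Test candidates g = 2, 3, … against the prime factors q ∈ {2, 5} of φ(101): g is a generator iff g^(100/q) ≢ 1 for every such q.
g = 2: 2^50 ≡ 100; 2^20 ≡ 95 — none is 1, so 2 is a primitive root.
Hence the least primitive root of 101 is 2.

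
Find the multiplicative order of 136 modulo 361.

342

The order of 136 must divide φ(361) = φ(19^2) = 19·(19−1) = 342 = 2 · 3^2 · 19.
Divisors of 342: 1, 2, 3, 6, 9, 18, 19, 38, 57, 114, 171, 342.
Evaluate successive powers at the divisors of 342:
136^1 ≡ 136
136^2 ≡ 85
136^3 ≡ 8
136^6 ≡ 64
136^9 ≡ 151
136^18 ≡ 58
136^19 ≡ 307
136^38 ≡ 28
136^57 ≡ 293
136^114 ≡ 292
136^171 ≡ 360
136^342 ≡ 1
Therefore the multiplicative order of 136 modulo 361 is 342.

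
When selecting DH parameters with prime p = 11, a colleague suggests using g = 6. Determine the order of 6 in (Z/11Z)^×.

10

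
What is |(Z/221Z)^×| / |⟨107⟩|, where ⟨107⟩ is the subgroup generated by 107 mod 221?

The order of 107 must divide φ(221) = φ(13·17) = (13−1)·(17−1) = 12·16 = 192 = 2^6 · 3.
Divisors of 192: 1, 2, 3, 4, 6, 8, 12, 16, 24, 32, 48, 64, 96, 192.
Test each divisor d:
107^1 ≡ 107 (mod 221)
107^2 ≡ 178 (mod 221)
107^3 ≡ 40 (mod 221)
107^4 ≡ 81 (mod 221)
107^6 ≡ 53 (mod 221)
107^8 ≡ 152 (mod 221)
107^12 ≡ 157 (mod 221)
107^16 ≡ 120 (mod 221)
107^24 ≡ 118 (mod 221)
107^32 ≡ 35 (mod 221)
107^48 ≡ 1 (mod 221) ✓
So ord_221(107) = 48, hence |⟨107⟩| = 48.
Index = |(Z/221Z)^×| / |⟨107⟩| = 192 / 48 = 4.

4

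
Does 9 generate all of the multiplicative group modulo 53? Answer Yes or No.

φ(53) = 53 − 1 = 52 = 2^2 · 13.
Test 9^(52/q) mod 53 for each prime factor q of 52:
9^26 ≡ 1 (mod 53)  [q = 2: ≡ 1 ✗]
9^4 ≡ 42 (mod 53)  [q = 13: ≢ 1 ✓]
The check at q = 2 fails, so 9 generates a proper subgroup.

No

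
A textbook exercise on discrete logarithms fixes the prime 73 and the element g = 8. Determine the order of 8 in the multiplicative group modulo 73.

By Lagrange's theorem, ord_73(8) divides φ(73) = 73 − 1 = 72 = 2^3 · 3^2.
Divisors of 72: 1, 2, 3, 4, 6, 8, 9, 12, 18, 24, 36, 72.
Compute 8^d (mod 73) for the divisors d until we hit 1:
8^1 ≡ 8
8^2 ≡ 64
8^3 ≡ 1
So ord_73(8) = 3.

3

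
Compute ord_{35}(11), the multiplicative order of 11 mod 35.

3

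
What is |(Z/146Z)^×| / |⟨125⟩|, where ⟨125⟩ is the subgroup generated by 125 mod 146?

3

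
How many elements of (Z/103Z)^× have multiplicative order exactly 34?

16

φ(103) = 103 − 1 = 102 = 2 · 3 · 17.
Since (Z/103Z)^× is cyclic of order 102, the number of elements of order d is φ(d) when d | 102 and 0 otherwise.
34 = 2 · 17 divides 102, and φ(34) = 16.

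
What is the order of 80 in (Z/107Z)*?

106

By Lagrange's theorem, ord_107(80) divides φ(107) = 107 − 1 = 106 = 2 · 53.
Divisors of 106: 1, 2, 53, 106.
Evaluate successive powers at the divisors of 106:
80^1 ≡ 80
80^2 ≡ 87
80^53 ≡ 106
80^106 ≡ 1
The smallest such exponent is 106, so the order of 80 is 106.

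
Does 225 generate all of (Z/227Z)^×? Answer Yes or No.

φ(227) = 227 − 1 = 226 = 2 · 113.
An element g generates (Z/227Z)^× iff g^(226/q) ≢ 1 (mod 227) for each prime q ∈ {2, 113}.
225^113 ≡ 1 (mod 227)  [q = 2: ≡ 1 ✗]
225^2 ≡ 4 (mod 227)  [q = 113: ≢ 1 ✓]
Since 225^113 ≡ 1, the order of 225 divides 113 < 226, so 225 is not a primitive root.

No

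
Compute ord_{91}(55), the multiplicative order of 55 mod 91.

ord(55) | φ(91) = φ(7·13) = (7−1)·(13−1) = 6·12 = 72 = 2^3 · 3^2.
Divisors of 72: 1, 2, 3, 4, 6, 8, 9, 12, 18, 24, 36, 72.
Test each divisor d:
55^1 ≡ 55 (mod 91)
55^2 ≡ 22 (mod 91)
55^3 ≡ 27 (mod 91)
55^4 ≡ 29 (mod 91)
55^6 ≡ 1 (mod 91) ✓
Therefore the multiplicative order of 55 modulo 91 is 6.

6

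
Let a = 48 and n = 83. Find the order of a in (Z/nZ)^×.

41

ord(48) | φ(83) = 83 − 1 = 82 = 2 · 41.
Divisors of 82: 1, 2, 41, 82.
Evaluate successive powers at the divisors of 82:
48^1 ≡ 48
48^2 ≡ 63
48^41 ≡ 1
So ord_83(48) = 41.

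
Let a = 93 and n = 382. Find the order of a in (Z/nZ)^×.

190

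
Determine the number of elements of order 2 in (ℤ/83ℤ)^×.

φ(83) = 83 − 1 = 82 = 2 · 41.
(Z/83Z)^× is cyclic (|G| = 82); a cyclic group of order m has exactly φ(d) elements of each order d | m, and none otherwise.
2 | 82, and φ(2) = 2 − 1 = 1.

1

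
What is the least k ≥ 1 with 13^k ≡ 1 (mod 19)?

18

Since 13 ∈ (Z/19Z)^×, its order divides φ(19) = 19 − 1 = 18 = 2 · 3^2.
Divisors of 18: 1, 2, 3, 6, 9, 18.
Test each divisor d:
13^1 ≡ 13 (mod 19)
13^2 ≡ 17 (mod 19)
13^3 ≡ 12 (mod 19)
13^6 ≡ 11 (mod 19)
13^9 ≡ 18 (mod 19)
13^18 ≡ 1 (mod 19) ✓
Therefore the multiplicative order of 13 modulo 19 is 18.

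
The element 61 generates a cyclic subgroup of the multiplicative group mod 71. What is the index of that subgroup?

ord(61) | φ(71) = 71 − 1 = 70 = 2 · 5 · 7.
Divisors of 70: 1, 2, 5, 7, 10, 14, 35, 70.
Test each divisor d:
61^1 ≡ 61
61^2 ≡ 29
61^5 ≡ 39
61^7 ≡ 66
61^10 ≡ 30
61^14 ≡ 25
61^35 ≡ 70
61^70 ≡ 1
So ord_71(61) = 70, hence |⟨61⟩| = 70.
Index = |(Z/71Z)^×| / |⟨61⟩| = 70 / 70 = 1.

1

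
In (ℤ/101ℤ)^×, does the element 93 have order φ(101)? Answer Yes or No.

φ(101) = 101 − 1 = 100 = 2^2 · 5^2.
An element g generates (Z/101Z)^× iff g^(100/q) ≢ 1 (mod 101) for each prime q ∈ {2, 5}.
93^50 ≡ 100 (mod 101)  [q = 2: ≢ 1 ✓]
93^20 ≡ 87 (mod 101)  [q = 5: ≢ 1 ✓]
All checks pass, so 93 has order 100 and is a primitive root modulo 101.

Yes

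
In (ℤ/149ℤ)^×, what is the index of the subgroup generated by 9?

By Lagrange's theorem, ord_149(9) divides φ(149) = 149 − 1 = 148 = 2^2 · 37.
Divisors of 148: 1, 2, 4, 37, 74, 148.
Evaluate successive powers at the divisors of 148:
9^1 ≡ 9 (mod 149)
9^2 ≡ 81 (mod 149)
9^4 ≡ 5 (mod 149)
9^37 ≡ 148 (mod 149)
9^74 ≡ 1 (mod 149) ✓
So ord_149(9) = 74, hence |⟨9⟩| = 74.
[(Z/149Z)^× : ⟨9⟩] = 148/74 = 2.

2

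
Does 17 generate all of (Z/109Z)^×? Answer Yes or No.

φ(109) = 109 − 1 = 108 = 2^2 · 3^3.
It suffices to check that the order of 17 is not a proper divisor of 108: compute 17^(108/q) for q ∈ {2, 3}.
17^54 ≡ 108 (mod 109)  [q = 2: ≢ 1 ✓]
17^36 ≡ 1 (mod 109)  [q = 3: ≡ 1 ✗]
17^36 ≡ 1 shows ord(17) | 36, strictly less than φ(109); not a primitive root.

No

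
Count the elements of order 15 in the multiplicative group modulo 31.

φ(31) = 31 − 1 = 30 = 2 · 3 · 5.
In a cyclic group of order 30, there are φ(d) elements of order d for each divisor d of 30, and zero for non-divisors.
15 = 3 · 5 divides 30, and φ(15) = 8.

8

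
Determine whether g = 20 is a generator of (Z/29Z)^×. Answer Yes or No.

φ(29) = 29 − 1 = 28 = 2^2 · 7.
20 is a primitive root mod 29 iff 20^(φ(29)/q) ≢ 1 for every prime q | φ(29), i.e. q ∈ {2, 7}.
20^14 ≡ 1 (mod 29)  [q = 2: ≡ 1 ✗]
20^4 ≡ 7 (mod 29)  [q = 7: ≢ 1 ✓]
Since 20^14 ≡ 1, the order of 20 divides 14 < 28, so 20 is not a primitive root.

No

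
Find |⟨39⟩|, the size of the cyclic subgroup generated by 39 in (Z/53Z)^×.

By Lagrange's theorem, ord_53(39) divides φ(53) = 53 − 1 = 52 = 2^2 · 13.
Divisors of 52: 1, 2, 4, 13, 26, 52.
Check 39^d mod 53 for each divisor in increasing order:
39^1 ≡ 39
39^2 ≡ 37
39^4 ≡ 44
39^13 ≡ 30
39^26 ≡ 52
39^52 ≡ 1
Therefore the multiplicative order of 39 modulo 53 is 52.

52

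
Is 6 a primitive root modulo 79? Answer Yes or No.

φ(79) = 79 − 1 = 78 = 2 · 3 · 13.
Test 6^(78/q) mod 79 for each prime factor q of 78:
6^39 ≡ 78 (mod 79)  [q = 2: ≢ 1 ✓]
6^26 ≡ 55 (mod 79)  [q = 3: ≢ 1 ✓]
6^6 ≡ 46 (mod 79)  [q = 13: ≢ 1 ✓]
None equal 1, so ord_79(6) = 78: 6 is a primitive root.

Yes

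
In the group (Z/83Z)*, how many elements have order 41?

φ(83) = 83 − 1 = 82 = 2 · 41.
Since (Z/83Z)^× is cyclic of order 82, the number of elements of order d is φ(d) when d | 82 and 0 otherwise.
41 | 82, and φ(41) = 41 − 1 = 40.

40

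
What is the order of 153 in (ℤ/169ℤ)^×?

78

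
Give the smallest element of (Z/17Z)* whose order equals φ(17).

3

φ(17) = 17 − 1 = 16 = 2^4.
Test candidates g = 2, 3, … against the prime factors q ∈ {2} of φ(17): g is a generator iff g^(16/q) ≢ 1 for every such q.
g = 2: 2^8 ≡ 1 — hits 1, so not a primitive root.
g = 3: 3^8 ≡ 16 — none is 1, so 3 is a primitive root.
So 3 is the smallest generator of (Z/17Z)^×.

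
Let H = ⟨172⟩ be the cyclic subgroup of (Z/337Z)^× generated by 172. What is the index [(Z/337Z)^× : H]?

The order of 172 must divide φ(337) = 337 − 1 = 336 = 2^4 · 3 · 7.
Divisors of 336: 1, 2, 3, 4, 6, 7, 8, 12, 14, 16, 21, 24, 28, 42, 48, 56, 84, 112, 168, 336.
Evaluate successive powers at the divisors of 336:
172^1 ≡ 172 (mod 337)
172^2 ≡ 265 (mod 337)
172^3 ≡ 85 (mod 337)
172^4 ≡ 129 (mod 337)
172^6 ≡ 148 (mod 337)
172^7 ≡ 181 (mod 337)
172^8 ≡ 128 (mod 337)
172^12 ≡ 336 (mod 337)
172^14 ≡ 72 (mod 337)
172^16 ≡ 208 (mod 337)
172^21 ≡ 226 (mod 337)
172^24 ≡ 1 (mod 337) ✓
So ord_337(172) = 24, hence |⟨172⟩| = 24.
The index is φ(337) / ord(172) = 336 / 24 = 14.

14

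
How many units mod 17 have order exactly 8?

φ(17) = 17 − 1 = 16 = 2^4.
(Z/17Z)^× is cyclic (|G| = 16); a cyclic group of order m has exactly φ(d) elements of each order d | m, and none otherwise.
8 = 2^3 divides 16, and φ(8) = 4.

4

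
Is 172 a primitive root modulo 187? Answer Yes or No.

No

187 = 11 · 17 is a product of two distinct odd primes, so (Z/187Z)^× ≅ (Z/11Z)^× × (Z/17Z)^× is not cyclic.
No primitive root modulo 187 exists; in particular 172 is not one.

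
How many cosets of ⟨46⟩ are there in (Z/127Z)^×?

1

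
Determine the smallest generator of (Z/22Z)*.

7

φ(22) = φ(2)·φ(11) = 1·10 = 10 = 2 · 5.
g is a primitive root iff g^(10/q) ≢ 1 (mod 22) for each prime q ∈ {2, 5}.
g = 2: gcd(2, 22) = 2 > 1, not a unit — skip.
g = 3: 3^5 ≡ 1 — hits 1, so not a primitive root.
g = 4: gcd(4, 22) = 2 > 1, not a unit — skip.
g = 5: 5^5 ≡ 1 — hits 1, so not a primitive root.
g = 6: gcd(6, 22) = 2 > 1, not a unit — skip.
g = 7: 7^5 ≡ 21; 7^2 ≡ 5 — none is 1, so 7 is a primitive root.
The smallest primitive root modulo 22 is 7.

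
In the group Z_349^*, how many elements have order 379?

φ(349) = 349 − 1 = 348 = 2^2 · 3 · 29.
Since (Z/349Z)^× is cyclic of order 348, the number of elements of order d is φ(d) when d | 348 and 0 otherwise.
379 does not divide 348, so no element of (Z/349Z)^× has order 379.

0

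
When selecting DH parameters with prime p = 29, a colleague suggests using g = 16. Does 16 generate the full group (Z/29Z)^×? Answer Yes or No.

No

φ(29) = 29 − 1 = 28 = 2^2 · 7.
It suffices to check that the order of 16 is not a proper divisor of 28: compute 16^(28/q) for q ∈ {2, 7}.
16^14 ≡ 1 (mod 29)  [q = 2: ≡ 1 ✗]
16^4 ≡ 25 (mod 29)  [q = 7: ≢ 1 ✓]
16^14 ≡ 1 shows ord(16) | 14, strictly less than φ(29); not a primitive root.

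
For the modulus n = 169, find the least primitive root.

2

φ(169) = φ(13^2) = 13·(13−1) = 156 = 2^2 · 3 · 13.
Test candidates g = 2, 3, … against the prime factors q ∈ {2, 3, 13} of φ(169): g is a generator iff g^(156/q) ≢ 1 for every such q.
g = 2: 2^78 ≡ 168; 2^52 ≡ 146; 2^12 ≡ 40 — none is 1, so 2 is a primitive root.
Hence the least primitive root of 169 is 2.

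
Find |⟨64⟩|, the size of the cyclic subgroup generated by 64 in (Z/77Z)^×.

ord(64) | φ(77) = φ(7·11) = (7−1)·(11−1) = 6·10 = 60 = 2^2 · 3 · 5.
Divisors of 60: 1, 2, 3, 4, 5, 6, 10, 12, 15, 20, 30, 60.
Check 64^d mod 77 for each divisor in increasing order:
64^1 ≡ 64 (mod 77)
64^2 ≡ 15 (mod 77)
64^3 ≡ 36 (mod 77)
64^4 ≡ 71 (mod 77)
64^5 ≡ 1 (mod 77) ✓
The smallest such exponent is 5, so the order of 64 is 5.

5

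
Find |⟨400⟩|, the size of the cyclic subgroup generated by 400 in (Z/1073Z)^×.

126

ord(400) | φ(1073) = φ(29·37) = (29−1)·(37−1) = 28·36 = 1008 = 2^4 · 3^2 · 7.
Divisors of 1008: 1, 2, 3, 4, 6, 7, 8, 9, 12, 14, 16, 18, 21, 24, 28, 36, 42, 48, 56, 63, 72, 84, 112, 126, 144, 168, 252, 336, 504, 1008.
Test each divisor d:
400^1 ≡ 400 (mod 1073)
400^2 ≡ 123 (mod 1073)
400^3 ≡ 915 (mod 1073)
400^4 ≡ 107 (mod 1073)
400^6 ≡ 285 (mod 1073)
400^7 ≡ 262 (mod 1073)
400^8 ≡ 719 (mod 1073)
400^9 ≡ 36 (mod 1073)
400^12 ≡ 750 (mod 1073)
400^14 ≡ 1045 (mod 1073)
400^16 ≡ 848 (mod 1073)
400^18 ≡ 223 (mod 1073)
400^21 ≡ 175 (mod 1073)
400^24 ≡ 248 (mod 1073)
400^28 ≡ 784 (mod 1073)
400^36 ≡ 371 (mod 1073)
400^42 ≡ 581 (mod 1073)
400^48 ≡ 343 (mod 1073)
400^56 ≡ 900 (mod 1073)
400^63 ≡ 813 (mod 1073)
400^72 ≡ 297 (mod 1073)
400^84 ≡ 639 (mod 1073)
400^112 ≡ 958 (mod 1073)
400^126 ≡ 1 (mod 1073) ✓
The smallest such exponent is 126, so the order of 400 is 126.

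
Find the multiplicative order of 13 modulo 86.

21

By Lagrange's theorem, ord_86(13) divides φ(86) = φ(2)·φ(43) = 1·42 = 42 = 2 · 3 · 7.
Divisors of 42: 1, 2, 3, 6, 7, 14, 21, 42.
Check 13^d mod 86 for each divisor in increasing order:
13^1 ≡ 13
13^2 ≡ 83
13^3 ≡ 47
13^6 ≡ 59
13^7 ≡ 79
13^14 ≡ 49
13^21 ≡ 1
Hence ord(13) = 21.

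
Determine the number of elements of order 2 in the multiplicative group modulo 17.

φ(17) = 17 − 1 = 16 = 2^4.
Since (Z/17Z)^× is cyclic of order 16, the number of elements of order d is φ(d) when d | 16 and 0 otherwise.
2 | 16, and φ(2) = 2 − 1 = 1.

1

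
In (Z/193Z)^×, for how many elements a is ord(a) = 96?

32

φ(193) = 193 − 1 = 192 = 2^6 · 3.
Since (Z/193Z)^× is cyclic of order 192, the number of elements of order d is φ(d) when d | 192 and 0 otherwise.
96 = 2^5 · 3 divides 192, and φ(96) = 32.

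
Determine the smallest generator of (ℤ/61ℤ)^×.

2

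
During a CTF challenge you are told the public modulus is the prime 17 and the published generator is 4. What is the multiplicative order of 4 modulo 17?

The order of 4 must divide φ(17) = 17 − 1 = 16 = 2^4.
Divisors of 16: 1, 2, 4, 8, 16.
Test each divisor d:
4^1 ≡ 4 (mod 17)
4^2 ≡ 16 (mod 17)
4^4 ≡ 1 (mod 17) ✓
So ord_17(4) = 4.

4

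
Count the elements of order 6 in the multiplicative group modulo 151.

2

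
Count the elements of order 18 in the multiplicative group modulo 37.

φ(37) = 37 − 1 = 36 = 2^2 · 3^2.
In a cyclic group of order 36, there are φ(d) elements of order d for each divisor d of 36, and zero for non-divisors.
18 = 2 · 3^2 divides 36, and φ(18) = 6.

6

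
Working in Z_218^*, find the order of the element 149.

108

By Lagrange's theorem, ord_218(149) divides φ(218) = φ(2)·φ(109) = 1·108 = 108 = 2^2 · 3^3.
Divisors of 108: 1, 2, 3, 4, 6, 9, 12, 18, 27, 36, 54, 108.
Check 149^d mod 218 for each divisor in increasing order:
149^1 ≡ 149
149^2 ≡ 183
149^3 ≡ 17
149^4 ≡ 135
149^6 ≡ 71
149^9 ≡ 117
149^12 ≡ 27
149^18 ≡ 173
149^27 ≡ 185
149^36 ≡ 63
149^54 ≡ 217
149^108 ≡ 1
Hence ord(149) = 108.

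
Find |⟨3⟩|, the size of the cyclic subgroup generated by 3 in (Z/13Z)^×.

Since 3 ∈ (Z/13Z)^×, its order divides φ(13) = 13 − 1 = 12 = 2^2 · 3.
Divisors of 12: 1, 2, 3, 4, 6, 12.
Evaluate successive powers at the divisors of 12:
3^1 ≡ 3 (mod 13)
3^2 ≡ 9 (mod 13)
3^3 ≡ 1 (mod 13) ✓
Hence ord(3) = 3.

3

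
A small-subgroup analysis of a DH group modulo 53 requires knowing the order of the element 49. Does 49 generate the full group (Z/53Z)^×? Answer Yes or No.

No

φ(53) = 53 − 1 = 52 = 2^2 · 13.
It suffices to check that the order of 49 is not a proper divisor of 52: compute 49^(52/q) for q ∈ {2, 13}.
49^26 ≡ 1 (mod 53)  [q = 2: ≡ 1 ✗]
49^4 ≡ 44 (mod 53)  [q = 13: ≢ 1 ✓]
49^26 ≡ 1 shows ord(49) | 26, strictly less than φ(53); not a primitive root.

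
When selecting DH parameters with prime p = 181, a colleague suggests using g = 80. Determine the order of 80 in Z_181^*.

By Lagrange's theorem, ord_181(80) divides φ(181) = 181 − 1 = 180 = 2^2 · 3^2 · 5.
Divisors of 180: 1, 2, 3, 4, 5, 6, 9, 10, 12, 15, 18, 20, 30, 36, 45, 60, 90, 180.
Test each divisor d:
80^1 ≡ 80 (mod 181)
80^2 ≡ 65 (mod 181)
80^3 ≡ 132 (mod 181)
80^4 ≡ 62 (mod 181)
80^5 ≡ 73 (mod 181)
80^6 ≡ 48 (mod 181)
80^9 ≡ 1 (mod 181) ✓
Hence ord(80) = 9.

9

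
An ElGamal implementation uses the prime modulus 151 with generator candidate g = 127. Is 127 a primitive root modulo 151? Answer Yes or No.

No

φ(151) = 151 − 1 = 150 = 2 · 3 · 5^2.
127 is a primitive root mod 151 iff 127^(φ(151)/q) ≢ 1 for every prime q | φ(151), i.e. q ∈ {2, 3, 5}.
127^75 ≡ 1 (mod 151)  [q = 2: ≡ 1 ✗]
127^50 ≡ 1 (mod 151)  [q = 3: ≡ 1 ✗]
127^30 ≡ 59 (mod 151)  [q = 5: ≢ 1 ✓]
The check at q = 2 fails, so 127 generates a proper subgroup.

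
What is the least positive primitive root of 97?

5

φ(97) = 97 − 1 = 96 = 2^5 · 3.
Test candidates g = 2, 3, … against the prime factors q ∈ {2, 3} of φ(97): g is a generator iff g^(96/q) ≢ 1 for every such q.
g = 2: 2^48 ≡ 1 — hits 1, so not a primitive root.
g = 3: 3^48 ≡ 1 — hits 1, so not a primitive root.
g = 4: 4^48 ≡ 1 — hits 1, so not a primitive root.
g = 5: 5^48 ≡ 96; 5^32 ≡ 35 — none is 1, so 5 is a primitive root.
The smallest primitive root modulo 97 is 5.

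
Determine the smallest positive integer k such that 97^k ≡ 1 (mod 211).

Since 97 ∈ (Z/211Z)^×, its order divides φ(211) = 211 − 1 = 210 = 2 · 3 · 5 · 7.
Divisors of 210: 1, 2, 3, 5, 6, 7, 10, 14, 15, 21, 30, 35, 42, 70, 105, 210.
Compute 97^d (mod 211) for the divisors d until we hit 1:
97^1 ≡ 97 (mod 211)
97^2 ≡ 125 (mod 211)
97^3 ≡ 98 (mod 211)
97^5 ≡ 12 (mod 211)
97^6 ≡ 109 (mod 211)
97^7 ≡ 23 (mod 211)
97^10 ≡ 144 (mod 211)
97^14 ≡ 107 (mod 211)
97^15 ≡ 40 (mod 211)
97^21 ≡ 140 (mod 211)
97^30 ≡ 123 (mod 211)
97^35 ≡ 210 (mod 211)
97^42 ≡ 188 (mod 211)
97^70 ≡ 1 (mod 211) ✓
The smallest such exponent is 70, so the order of 97 is 70.

70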